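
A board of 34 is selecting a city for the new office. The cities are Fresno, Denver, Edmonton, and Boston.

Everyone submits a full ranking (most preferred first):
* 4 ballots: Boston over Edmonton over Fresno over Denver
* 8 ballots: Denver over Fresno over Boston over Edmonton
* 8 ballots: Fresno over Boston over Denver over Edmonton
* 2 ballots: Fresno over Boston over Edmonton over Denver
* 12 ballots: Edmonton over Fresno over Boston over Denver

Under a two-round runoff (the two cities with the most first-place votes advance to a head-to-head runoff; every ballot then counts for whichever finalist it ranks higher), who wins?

Fresno

Round 1 first-place votes: Fresno 10, Denver 8, Edmonton 12, Boston 4. Edmonton and Fresno advance.
Runoff: Edmonton is ranked above Fresno on 16 ballots, Fresno above Edmonton on 18.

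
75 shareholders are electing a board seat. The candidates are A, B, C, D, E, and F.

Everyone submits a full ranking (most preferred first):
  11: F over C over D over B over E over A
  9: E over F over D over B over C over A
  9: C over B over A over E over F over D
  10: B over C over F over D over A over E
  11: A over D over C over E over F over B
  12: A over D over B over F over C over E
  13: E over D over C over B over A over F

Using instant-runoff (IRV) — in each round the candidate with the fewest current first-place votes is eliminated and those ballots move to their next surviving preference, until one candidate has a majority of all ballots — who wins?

Round 1: A 23, B 10, C 9, D 0, E 22, F 11. D eliminated.
Round 2: A 23, B 10, C 9, E 22, F 11. C eliminated.
Round 3: A 23, B 19, E 22, F 11. F eliminated.
Round 4: A 23, B 30, E 22. E eliminated.
Round 5: A 23, B 52. B has a majority (≥38).

B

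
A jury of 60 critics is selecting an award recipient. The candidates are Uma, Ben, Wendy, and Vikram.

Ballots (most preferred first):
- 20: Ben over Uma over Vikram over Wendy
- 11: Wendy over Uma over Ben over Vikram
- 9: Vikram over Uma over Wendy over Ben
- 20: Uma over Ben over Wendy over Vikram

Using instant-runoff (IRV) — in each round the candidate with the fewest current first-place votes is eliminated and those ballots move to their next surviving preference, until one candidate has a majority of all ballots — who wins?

Round 1: Uma 20, Ben 20, Wendy 11, Vikram 9. Vikram eliminated.
Round 2: Uma 29, Ben 20, Wendy 11. Wendy eliminated.
Round 3: Uma 40, Ben 20. Uma has a majority (≥31).

Uma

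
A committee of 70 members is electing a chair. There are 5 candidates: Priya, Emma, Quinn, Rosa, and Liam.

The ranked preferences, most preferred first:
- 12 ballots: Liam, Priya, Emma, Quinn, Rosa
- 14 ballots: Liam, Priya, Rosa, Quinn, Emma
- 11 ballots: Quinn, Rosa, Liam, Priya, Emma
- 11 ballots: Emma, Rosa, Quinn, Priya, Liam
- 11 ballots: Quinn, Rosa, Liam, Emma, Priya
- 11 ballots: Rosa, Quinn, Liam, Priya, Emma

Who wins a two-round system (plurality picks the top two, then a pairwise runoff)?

Quinn

Round 1 first-place votes: Priya 0, Emma 11, Quinn 22, Rosa 11, Liam 26. Liam and Quinn advance.
Runoff: Liam is ranked above Quinn on 26 ballots, Quinn above Liam on 44.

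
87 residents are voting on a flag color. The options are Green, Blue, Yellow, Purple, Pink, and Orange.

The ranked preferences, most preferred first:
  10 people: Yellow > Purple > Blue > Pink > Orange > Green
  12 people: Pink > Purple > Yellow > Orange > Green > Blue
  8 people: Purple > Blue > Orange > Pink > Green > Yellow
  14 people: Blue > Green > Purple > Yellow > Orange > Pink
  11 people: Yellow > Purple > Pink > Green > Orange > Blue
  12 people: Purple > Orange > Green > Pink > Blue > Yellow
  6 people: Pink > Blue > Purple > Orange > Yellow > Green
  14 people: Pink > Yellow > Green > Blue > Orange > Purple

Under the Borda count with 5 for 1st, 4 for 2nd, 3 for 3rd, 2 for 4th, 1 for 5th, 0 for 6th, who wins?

Green: 10×0 + 12×1 + 8×1 + 14×4 + 11×2 + 12×3 + 6×0 + 14×3 = 176
Blue: 10×3 + 12×0 + 8×4 + 14×5 + 11×0 + 12×1 + 6×4 + 14×2 = 196
Yellow: 10×5 + 12×3 + 8×0 + 14×2 + 11×5 + 12×0 + 6×1 + 14×4 = 231
Purple: 10×4 + 12×4 + 8×5 + 14×3 + 11×4 + 12×5 + 6×3 + 14×0 = 292
Pink: 10×2 + 12×5 + 8×2 + 14×0 + 11×3 + 12×2 + 6×5 + 14×5 = 253
Orange: 10×1 + 12×2 + 8×3 + 14×1 + 11×1 + 12×4 + 6×2 + 14×1 = 157

Purple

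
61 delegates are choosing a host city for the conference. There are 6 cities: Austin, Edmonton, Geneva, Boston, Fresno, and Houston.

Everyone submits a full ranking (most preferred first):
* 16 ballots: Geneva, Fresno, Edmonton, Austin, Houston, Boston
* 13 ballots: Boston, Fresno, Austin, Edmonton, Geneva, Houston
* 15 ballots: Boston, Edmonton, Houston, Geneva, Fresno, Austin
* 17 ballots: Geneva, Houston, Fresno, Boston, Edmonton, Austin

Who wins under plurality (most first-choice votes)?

First-place votes: Austin 0, Edmonton 0, Geneva 33, Boston 28, Fresno 0, Houston 0.

Geneva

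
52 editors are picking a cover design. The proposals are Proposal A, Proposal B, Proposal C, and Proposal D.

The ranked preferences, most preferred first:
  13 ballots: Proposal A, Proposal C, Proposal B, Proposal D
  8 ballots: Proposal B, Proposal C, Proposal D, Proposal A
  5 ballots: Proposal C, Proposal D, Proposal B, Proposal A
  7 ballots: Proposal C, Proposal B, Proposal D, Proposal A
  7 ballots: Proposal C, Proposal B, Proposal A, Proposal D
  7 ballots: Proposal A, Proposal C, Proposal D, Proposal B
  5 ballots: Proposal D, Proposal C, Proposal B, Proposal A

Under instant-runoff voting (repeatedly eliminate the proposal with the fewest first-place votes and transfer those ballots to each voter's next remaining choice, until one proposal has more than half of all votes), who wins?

Proposal C

Round 1: Proposal A 20, Proposal B 8, Proposal C 19, Proposal D 5. Proposal D eliminated.
Round 2: Proposal A 20, Proposal B 8, Proposal C 24. Proposal B eliminated.
Round 3: Proposal A 20, Proposal C 32. Proposal C has a majority (≥27).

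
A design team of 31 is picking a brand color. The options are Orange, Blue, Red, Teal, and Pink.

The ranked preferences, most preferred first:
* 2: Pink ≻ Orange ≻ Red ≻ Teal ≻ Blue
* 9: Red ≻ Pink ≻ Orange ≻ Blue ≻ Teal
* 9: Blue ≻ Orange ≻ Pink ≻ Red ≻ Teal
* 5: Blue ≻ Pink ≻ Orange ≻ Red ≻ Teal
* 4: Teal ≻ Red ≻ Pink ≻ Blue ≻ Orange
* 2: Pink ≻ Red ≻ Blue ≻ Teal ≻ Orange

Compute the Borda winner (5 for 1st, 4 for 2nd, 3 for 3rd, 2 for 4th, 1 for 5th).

Pink

Orange: 2×4 + 9×3 + 9×4 + 5×3 + 4×1 + 2×1 = 92
Blue: 2×1 + 9×2 + 9×5 + 5×5 + 4×2 + 2×3 = 104
Red: 2×3 + 9×5 + 9×2 + 5×2 + 4×4 + 2×4 = 103
Teal: 2×2 + 9×1 + 9×1 + 5×1 + 4×5 + 2×2 = 51
Pink: 2×5 + 9×4 + 9×3 + 5×4 + 4×3 + 2×5 = 115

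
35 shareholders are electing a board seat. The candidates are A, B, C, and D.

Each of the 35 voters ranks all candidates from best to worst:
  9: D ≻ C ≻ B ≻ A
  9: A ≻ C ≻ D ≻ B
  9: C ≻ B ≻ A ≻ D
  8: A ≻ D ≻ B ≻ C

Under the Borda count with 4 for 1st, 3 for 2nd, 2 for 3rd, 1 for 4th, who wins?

A: 9×1 + 9×4 + 9×2 + 8×4 = 95
B: 9×2 + 9×1 + 9×3 + 8×2 = 70
C: 9×3 + 9×3 + 9×4 + 8×1 = 98
D: 9×4 + 9×2 + 9×1 + 8×3 = 87

C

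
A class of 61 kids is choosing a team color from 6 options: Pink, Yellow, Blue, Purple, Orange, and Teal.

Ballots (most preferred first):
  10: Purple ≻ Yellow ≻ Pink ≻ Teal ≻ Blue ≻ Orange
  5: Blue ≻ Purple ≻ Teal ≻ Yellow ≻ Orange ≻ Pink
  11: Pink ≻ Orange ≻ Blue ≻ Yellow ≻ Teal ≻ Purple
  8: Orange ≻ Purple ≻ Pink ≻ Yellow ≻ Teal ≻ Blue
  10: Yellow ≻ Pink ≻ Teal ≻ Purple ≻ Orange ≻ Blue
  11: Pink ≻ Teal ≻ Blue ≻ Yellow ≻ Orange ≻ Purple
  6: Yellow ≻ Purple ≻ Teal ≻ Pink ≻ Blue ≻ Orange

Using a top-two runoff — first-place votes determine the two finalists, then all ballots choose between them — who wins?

Round 1 first-place votes: Pink 22, Yellow 16, Blue 5, Purple 10, Orange 8, Teal 0. Pink and Yellow advance.
Runoff: Pink is ranked above Yellow on 30 ballots, Yellow above Pink on 31.

Yellow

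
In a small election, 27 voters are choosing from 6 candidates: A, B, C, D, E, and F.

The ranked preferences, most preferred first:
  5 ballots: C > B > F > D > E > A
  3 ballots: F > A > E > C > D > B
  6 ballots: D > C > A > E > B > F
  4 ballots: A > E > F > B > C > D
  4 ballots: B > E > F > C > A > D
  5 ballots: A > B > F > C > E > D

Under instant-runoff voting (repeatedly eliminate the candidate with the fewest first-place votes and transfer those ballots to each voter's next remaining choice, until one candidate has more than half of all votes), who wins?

C

Round 1: A 9, B 4, C 5, D 6, E 0, F 3. E eliminated.
Round 2: A 9, B 4, C 5, D 6, F 3. F eliminated.
Round 3: A 12, B 4, C 5, D 6. B eliminated.
Round 4: A 12, C 9, D 6. D eliminated.
Round 5: A 12, C 15. C has a majority (≥14).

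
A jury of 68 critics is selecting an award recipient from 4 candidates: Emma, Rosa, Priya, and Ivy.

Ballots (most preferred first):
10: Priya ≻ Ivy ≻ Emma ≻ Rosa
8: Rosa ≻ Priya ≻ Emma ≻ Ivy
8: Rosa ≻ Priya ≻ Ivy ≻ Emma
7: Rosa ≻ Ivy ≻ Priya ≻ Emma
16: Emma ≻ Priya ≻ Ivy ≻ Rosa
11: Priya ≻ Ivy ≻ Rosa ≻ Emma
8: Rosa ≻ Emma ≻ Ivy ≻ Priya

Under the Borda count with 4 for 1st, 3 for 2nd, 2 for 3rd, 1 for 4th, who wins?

Emma: 10×2 + 8×2 + 8×1 + 7×1 + 16×4 + 11×1 + 8×3 = 150
Rosa: 10×1 + 8×4 + 8×4 + 7×4 + 16×1 + 11×2 + 8×4 = 172
Priya: 10×4 + 8×3 + 8×3 + 7×2 + 16×3 + 11×4 + 8×1 = 202
Ivy: 10×3 + 8×1 + 8×2 + 7×3 + 16×2 + 11×3 + 8×2 = 156

Priya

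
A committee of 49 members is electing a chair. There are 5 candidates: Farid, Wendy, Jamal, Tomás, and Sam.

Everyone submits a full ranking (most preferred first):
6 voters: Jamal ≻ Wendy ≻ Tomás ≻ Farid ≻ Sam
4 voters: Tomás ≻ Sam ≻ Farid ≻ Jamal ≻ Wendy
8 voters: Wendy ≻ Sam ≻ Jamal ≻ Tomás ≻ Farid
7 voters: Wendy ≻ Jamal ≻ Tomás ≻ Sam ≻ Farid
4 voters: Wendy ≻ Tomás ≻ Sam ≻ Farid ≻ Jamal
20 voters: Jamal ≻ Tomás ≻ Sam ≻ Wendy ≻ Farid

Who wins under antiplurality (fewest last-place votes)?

Last-place votes: Farid 35, Wendy 4, Jamal 4, Tomás 0, Sam 6.

Tomás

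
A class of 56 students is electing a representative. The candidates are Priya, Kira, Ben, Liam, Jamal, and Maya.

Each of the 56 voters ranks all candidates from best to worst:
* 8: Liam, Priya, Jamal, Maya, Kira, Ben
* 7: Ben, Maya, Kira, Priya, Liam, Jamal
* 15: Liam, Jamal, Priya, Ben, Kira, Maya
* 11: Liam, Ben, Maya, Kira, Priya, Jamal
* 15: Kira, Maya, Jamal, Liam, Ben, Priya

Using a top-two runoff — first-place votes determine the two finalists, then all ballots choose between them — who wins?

Liam

Round 1 first-place votes: Priya 0, Kira 15, Ben 7, Liam 34, Jamal 0, Maya 0. Liam and Kira advance.
Runoff: Liam is ranked above Kira on 34 ballots, Kira above Liam on 22.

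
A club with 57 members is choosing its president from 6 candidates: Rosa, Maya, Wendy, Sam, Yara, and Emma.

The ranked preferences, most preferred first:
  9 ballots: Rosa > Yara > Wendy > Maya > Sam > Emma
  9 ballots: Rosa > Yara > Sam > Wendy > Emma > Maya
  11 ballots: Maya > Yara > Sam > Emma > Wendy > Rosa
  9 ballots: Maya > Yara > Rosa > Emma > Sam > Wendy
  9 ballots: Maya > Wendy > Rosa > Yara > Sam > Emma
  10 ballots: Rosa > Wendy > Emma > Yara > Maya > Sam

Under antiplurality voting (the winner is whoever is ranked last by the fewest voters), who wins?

Yara

Last-place votes: Rosa 11, Maya 9, Wendy 9, Sam 10, Yara 0, Emma 18.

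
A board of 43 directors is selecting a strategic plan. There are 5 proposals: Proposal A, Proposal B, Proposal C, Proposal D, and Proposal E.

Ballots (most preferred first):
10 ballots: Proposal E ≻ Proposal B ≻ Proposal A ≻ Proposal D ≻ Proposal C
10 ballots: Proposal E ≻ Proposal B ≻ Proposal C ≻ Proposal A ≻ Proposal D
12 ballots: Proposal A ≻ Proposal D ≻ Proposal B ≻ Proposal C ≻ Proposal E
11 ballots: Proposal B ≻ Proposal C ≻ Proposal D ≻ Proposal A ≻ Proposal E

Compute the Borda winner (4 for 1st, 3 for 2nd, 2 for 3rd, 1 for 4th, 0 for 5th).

Proposal A: 10×2 + 10×1 + 12×4 + 11×1 = 89
Proposal B: 10×3 + 10×3 + 12×2 + 11×4 = 128
Proposal C: 10×0 + 10×2 + 12×1 + 11×3 = 65
Proposal D: 10×1 + 10×0 + 12×3 + 11×2 = 68
Proposal E: 10×4 + 10×4 + 12×0 + 11×0 = 80

Proposal B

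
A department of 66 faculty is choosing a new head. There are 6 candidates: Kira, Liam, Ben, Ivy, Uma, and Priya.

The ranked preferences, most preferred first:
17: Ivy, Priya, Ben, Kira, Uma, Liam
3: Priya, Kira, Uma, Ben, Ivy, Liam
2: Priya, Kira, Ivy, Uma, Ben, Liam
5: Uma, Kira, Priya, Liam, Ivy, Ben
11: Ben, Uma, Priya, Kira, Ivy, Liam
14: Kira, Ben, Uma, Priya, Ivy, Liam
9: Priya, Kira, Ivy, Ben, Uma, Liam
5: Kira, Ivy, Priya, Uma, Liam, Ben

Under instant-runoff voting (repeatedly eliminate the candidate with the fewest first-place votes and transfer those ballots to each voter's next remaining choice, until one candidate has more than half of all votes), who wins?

Round 1: Kira 19, Liam 0, Ben 11, Ivy 17, Uma 5, Priya 14. Liam eliminated.
Round 2: Kira 19, Ben 11, Ivy 17, Uma 5, Priya 14. Uma eliminated.
Round 3: Kira 24, Ben 11, Ivy 17, Priya 14. Ben eliminated.
Round 4: Kira 24, Ivy 17, Priya 25. Ivy eliminated.
Round 5: Kira 24, Priya 42. Priya has a majority (≥34).

Priya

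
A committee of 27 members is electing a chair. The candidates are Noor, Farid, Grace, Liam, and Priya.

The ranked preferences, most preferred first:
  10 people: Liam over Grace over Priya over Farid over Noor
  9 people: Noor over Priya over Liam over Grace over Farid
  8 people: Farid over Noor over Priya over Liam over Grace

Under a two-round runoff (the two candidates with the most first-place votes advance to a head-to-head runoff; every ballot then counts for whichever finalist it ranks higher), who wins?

Noor

Round 1 first-place votes: Noor 9, Farid 8, Grace 0, Liam 10, Priya 0. Liam and Noor advance.
Runoff: Liam is ranked above Noor on 10 ballots, Noor above Liam on 17.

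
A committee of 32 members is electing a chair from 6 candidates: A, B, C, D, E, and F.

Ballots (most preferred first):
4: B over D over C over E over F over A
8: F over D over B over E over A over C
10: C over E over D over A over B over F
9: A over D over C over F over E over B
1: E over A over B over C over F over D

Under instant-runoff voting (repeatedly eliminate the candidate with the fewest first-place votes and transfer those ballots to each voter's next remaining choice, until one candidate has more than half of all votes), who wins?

Round 1: A 9, B 4, C 10, D 0, E 1, F 8. D eliminated.
Round 2: A 9, B 4, C 10, E 1, F 8. E eliminated.
Round 3: A 10, B 4, C 10, F 8. B eliminated.
Round 4: A 10, C 14, F 8. F eliminated.
Round 5: A 18, C 14. A has a majority (≥17).

A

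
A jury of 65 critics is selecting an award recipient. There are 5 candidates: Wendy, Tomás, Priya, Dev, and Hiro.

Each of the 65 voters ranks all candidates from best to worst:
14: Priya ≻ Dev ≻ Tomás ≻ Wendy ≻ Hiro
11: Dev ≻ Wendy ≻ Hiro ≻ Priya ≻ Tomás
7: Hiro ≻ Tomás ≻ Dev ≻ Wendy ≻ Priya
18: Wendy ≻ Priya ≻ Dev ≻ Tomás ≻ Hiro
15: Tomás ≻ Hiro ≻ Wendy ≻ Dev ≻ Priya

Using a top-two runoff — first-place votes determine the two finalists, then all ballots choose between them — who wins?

Tomás

Round 1 first-place votes: Wendy 18, Tomás 15, Priya 14, Dev 11, Hiro 7. Wendy and Tomás advance.
Runoff: Wendy is ranked above Tomás on 29 ballots, Tomás above Wendy on 36.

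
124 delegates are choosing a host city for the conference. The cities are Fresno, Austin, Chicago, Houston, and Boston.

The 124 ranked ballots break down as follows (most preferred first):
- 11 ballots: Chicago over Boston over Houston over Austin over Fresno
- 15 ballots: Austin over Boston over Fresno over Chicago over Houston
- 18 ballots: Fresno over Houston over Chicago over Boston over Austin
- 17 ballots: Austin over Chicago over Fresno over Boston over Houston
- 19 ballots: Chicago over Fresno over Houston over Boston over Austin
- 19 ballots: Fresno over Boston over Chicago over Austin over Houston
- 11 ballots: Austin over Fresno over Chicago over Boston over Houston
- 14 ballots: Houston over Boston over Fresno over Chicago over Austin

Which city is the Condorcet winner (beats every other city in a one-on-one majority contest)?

Fresno vs Austin: 70–54
Fresno vs Chicago: 77–47
Fresno vs Houston: 99–25
Fresno vs Boston: 84–40
Fresno beats every other city.

Fresno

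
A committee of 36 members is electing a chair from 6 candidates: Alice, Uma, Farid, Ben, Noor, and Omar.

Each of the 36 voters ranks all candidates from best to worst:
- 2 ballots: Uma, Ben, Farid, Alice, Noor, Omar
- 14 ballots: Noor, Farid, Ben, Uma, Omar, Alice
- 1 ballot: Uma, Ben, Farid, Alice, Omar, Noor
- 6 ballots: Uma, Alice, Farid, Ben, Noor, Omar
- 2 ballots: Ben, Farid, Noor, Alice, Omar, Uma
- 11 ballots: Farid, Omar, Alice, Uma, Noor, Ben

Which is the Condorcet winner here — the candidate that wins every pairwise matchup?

Farid

Farid vs Alice: 30–6
Farid vs Uma: 27–9
Farid vs Ben: 31–5
Farid vs Noor: 22–14
Farid vs Omar: 36–0
Farid beats every other candidate.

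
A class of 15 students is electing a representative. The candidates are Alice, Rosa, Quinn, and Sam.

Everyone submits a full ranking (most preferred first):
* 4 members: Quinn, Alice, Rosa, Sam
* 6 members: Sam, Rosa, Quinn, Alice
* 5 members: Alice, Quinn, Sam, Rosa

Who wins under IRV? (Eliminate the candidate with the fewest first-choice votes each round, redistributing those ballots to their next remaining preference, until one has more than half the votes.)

Round 1: Alice 5, Rosa 0, Quinn 4, Sam 6. Rosa eliminated.
Round 2: Alice 5, Quinn 4, Sam 6. Quinn eliminated.
Round 3: Alice 9, Sam 6. Alice has a majority (≥8).

Alice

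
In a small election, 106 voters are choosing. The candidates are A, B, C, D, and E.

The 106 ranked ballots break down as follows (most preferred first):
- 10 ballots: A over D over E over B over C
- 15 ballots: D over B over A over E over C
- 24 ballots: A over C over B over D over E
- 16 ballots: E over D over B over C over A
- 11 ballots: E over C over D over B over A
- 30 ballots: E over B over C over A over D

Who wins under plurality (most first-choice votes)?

E

First-place votes: A 34, B 0, C 0, D 15, E 57.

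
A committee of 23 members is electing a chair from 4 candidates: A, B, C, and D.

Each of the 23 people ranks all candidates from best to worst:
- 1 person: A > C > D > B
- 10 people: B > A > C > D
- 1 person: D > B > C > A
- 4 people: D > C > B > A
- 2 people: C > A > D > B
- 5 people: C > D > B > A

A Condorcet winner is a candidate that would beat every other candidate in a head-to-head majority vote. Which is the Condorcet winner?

C vs A: 12–11
C vs B: 12–11
C vs D: 18–5
C beats every other candidate.

C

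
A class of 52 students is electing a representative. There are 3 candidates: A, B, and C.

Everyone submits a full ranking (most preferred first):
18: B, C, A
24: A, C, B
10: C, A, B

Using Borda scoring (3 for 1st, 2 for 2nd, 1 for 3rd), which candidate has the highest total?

A: 18×1 + 24×3 + 10×2 = 110
B: 18×3 + 24×1 + 10×1 = 88
C: 18×2 + 24×2 + 10×3 = 114

C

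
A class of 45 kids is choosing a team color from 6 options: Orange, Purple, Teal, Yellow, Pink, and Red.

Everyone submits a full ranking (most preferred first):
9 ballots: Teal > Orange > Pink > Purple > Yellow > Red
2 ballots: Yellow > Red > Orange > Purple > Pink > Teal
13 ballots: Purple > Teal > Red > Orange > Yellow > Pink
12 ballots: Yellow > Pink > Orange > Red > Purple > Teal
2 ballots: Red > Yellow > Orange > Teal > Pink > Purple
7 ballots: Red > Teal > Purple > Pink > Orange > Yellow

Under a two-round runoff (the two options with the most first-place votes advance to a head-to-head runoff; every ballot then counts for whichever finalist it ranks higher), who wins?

Round 1 first-place votes: Orange 0, Purple 13, Teal 9, Yellow 14, Pink 0, Red 9. Yellow and Purple advance.
Runoff: Yellow is ranked above Purple on 16 ballots, Purple above Yellow on 29.

Purple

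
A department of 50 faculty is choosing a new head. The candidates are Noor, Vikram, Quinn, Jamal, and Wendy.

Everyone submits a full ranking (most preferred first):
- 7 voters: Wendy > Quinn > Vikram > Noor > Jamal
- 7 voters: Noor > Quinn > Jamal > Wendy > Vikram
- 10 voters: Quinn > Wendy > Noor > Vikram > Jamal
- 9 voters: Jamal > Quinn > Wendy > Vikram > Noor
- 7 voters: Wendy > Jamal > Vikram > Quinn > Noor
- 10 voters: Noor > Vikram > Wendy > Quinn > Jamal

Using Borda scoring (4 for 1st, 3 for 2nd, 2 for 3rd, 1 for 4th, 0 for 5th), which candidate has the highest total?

Noor: 7×1 + 7×4 + 10×2 + 9×0 + 7×0 + 10×4 = 95
Vikram: 7×2 + 7×0 + 10×1 + 9×1 + 7×2 + 10×3 = 77
Quinn: 7×3 + 7×3 + 10×4 + 9×3 + 7×1 + 10×1 = 126
Jamal: 7×0 + 7×2 + 10×0 + 9×4 + 7×3 + 10×0 = 71
Wendy: 7×4 + 7×1 + 10×3 + 9×2 + 7×4 + 10×2 = 131

Wendy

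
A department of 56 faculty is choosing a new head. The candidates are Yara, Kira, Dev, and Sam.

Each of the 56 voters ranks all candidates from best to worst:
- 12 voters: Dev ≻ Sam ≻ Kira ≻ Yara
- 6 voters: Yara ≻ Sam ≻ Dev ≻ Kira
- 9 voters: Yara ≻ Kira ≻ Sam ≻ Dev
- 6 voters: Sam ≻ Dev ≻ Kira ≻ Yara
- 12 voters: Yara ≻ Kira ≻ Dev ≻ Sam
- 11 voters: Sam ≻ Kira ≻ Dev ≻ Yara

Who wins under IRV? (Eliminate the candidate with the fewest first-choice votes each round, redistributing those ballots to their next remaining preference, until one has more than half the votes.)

Sam

Round 1: Yara 27, Kira 0, Dev 12, Sam 17. Kira eliminated.
Round 2: Yara 27, Dev 12, Sam 17. Dev eliminated.
Round 3: Yara 27, Sam 29. Sam has a majority (≥29).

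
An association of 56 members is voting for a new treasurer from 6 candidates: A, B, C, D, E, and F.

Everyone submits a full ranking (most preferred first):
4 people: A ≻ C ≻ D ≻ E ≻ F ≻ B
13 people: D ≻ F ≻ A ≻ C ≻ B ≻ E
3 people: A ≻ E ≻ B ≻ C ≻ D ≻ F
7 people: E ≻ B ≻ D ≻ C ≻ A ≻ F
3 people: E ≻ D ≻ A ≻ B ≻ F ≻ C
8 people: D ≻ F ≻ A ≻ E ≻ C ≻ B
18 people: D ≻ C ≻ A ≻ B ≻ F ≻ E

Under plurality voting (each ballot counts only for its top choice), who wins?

D

First-place votes: A 7, B 0, C 0, D 39, E 10, F 0.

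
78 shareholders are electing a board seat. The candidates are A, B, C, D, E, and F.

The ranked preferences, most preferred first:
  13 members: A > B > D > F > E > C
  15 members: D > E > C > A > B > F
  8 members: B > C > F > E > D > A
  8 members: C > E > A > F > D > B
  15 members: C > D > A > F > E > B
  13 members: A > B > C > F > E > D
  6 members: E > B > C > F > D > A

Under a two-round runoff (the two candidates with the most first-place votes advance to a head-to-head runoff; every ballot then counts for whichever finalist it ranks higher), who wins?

C

Round 1 first-place votes: A 26, B 8, C 23, D 15, E 6, F 0. A and C advance.
Runoff: A is ranked above C on 26 ballots, C above A on 52.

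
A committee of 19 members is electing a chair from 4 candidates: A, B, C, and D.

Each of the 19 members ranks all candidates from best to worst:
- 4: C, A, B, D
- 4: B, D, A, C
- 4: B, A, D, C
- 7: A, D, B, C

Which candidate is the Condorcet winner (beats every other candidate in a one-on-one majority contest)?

A

A vs B: 11–8
A vs C: 15–4
A vs D: 15–4
A beats every other candidate.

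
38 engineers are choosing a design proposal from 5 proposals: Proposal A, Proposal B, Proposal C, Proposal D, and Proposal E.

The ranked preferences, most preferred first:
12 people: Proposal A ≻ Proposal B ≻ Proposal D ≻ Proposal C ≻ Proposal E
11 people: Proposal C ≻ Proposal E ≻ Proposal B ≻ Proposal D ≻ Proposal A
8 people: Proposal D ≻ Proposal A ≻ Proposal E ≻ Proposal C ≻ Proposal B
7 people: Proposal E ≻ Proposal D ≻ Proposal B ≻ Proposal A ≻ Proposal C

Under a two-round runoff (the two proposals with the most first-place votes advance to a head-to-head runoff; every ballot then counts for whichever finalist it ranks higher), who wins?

Proposal A

Round 1 first-place votes: Proposal A 12, Proposal B 0, Proposal C 11, Proposal D 8, Proposal E 7. Proposal A and Proposal C advance.
Runoff: Proposal A is ranked above Proposal C on 27 ballots, Proposal C above Proposal A on 11.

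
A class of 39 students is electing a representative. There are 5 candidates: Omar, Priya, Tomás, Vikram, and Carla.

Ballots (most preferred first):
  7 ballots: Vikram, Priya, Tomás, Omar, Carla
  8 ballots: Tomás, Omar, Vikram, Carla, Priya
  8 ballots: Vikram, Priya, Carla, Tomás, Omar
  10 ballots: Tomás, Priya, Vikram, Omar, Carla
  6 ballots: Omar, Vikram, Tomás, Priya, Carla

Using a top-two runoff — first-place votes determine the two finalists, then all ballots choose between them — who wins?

Vikram

Round 1 first-place votes: Omar 6, Priya 0, Tomás 18, Vikram 15, Carla 0. Tomás and Vikram advance.
Runoff: Tomás is ranked above Vikram on 18 ballots, Vikram above Tomás on 21.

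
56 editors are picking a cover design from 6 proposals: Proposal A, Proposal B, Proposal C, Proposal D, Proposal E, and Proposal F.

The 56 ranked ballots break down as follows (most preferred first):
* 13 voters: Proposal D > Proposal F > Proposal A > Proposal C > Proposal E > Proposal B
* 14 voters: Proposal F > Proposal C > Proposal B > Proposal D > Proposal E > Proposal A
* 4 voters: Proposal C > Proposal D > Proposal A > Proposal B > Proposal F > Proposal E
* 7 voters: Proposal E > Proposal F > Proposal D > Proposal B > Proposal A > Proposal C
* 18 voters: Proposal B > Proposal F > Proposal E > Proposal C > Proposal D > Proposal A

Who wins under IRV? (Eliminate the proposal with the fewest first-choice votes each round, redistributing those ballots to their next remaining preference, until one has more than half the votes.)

Proposal F

Round 1: Proposal A 0, Proposal B 18, Proposal C 4, Proposal D 13, Proposal E 7, Proposal F 14. Proposal A eliminated.
Round 2: Proposal B 18, Proposal C 4, Proposal D 13, Proposal E 7, Proposal F 14. Proposal C eliminated.
Round 3: Proposal B 18, Proposal D 17, Proposal E 7, Proposal F 14. Proposal E eliminated.
Round 4: Proposal B 18, Proposal D 17, Proposal F 21. Proposal D eliminated.
Round 5: Proposal B 22, Proposal F 34. Proposal F has a majority (≥29).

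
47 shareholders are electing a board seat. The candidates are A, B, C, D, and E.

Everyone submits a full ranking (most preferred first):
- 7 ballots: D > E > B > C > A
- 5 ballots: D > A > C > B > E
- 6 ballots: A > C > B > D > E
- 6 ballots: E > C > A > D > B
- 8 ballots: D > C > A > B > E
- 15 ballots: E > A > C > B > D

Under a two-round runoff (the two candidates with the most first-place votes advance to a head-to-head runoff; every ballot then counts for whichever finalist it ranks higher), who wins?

D

Round 1 first-place votes: A 6, B 0, C 0, D 20, E 21. E and D advance.
Runoff: E is ranked above D on 21 ballots, D above E on 26.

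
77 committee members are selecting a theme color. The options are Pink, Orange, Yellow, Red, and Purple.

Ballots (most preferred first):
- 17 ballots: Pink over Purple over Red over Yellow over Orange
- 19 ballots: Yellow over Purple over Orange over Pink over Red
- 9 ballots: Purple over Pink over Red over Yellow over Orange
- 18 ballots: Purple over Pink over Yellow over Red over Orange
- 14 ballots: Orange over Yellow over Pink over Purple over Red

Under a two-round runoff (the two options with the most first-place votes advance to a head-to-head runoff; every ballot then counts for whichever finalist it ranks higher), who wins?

Purple

Round 1 first-place votes: Pink 17, Orange 14, Yellow 19, Red 0, Purple 27. Purple and Yellow advance.
Runoff: Purple is ranked above Yellow on 44 ballots, Yellow above Purple on 33.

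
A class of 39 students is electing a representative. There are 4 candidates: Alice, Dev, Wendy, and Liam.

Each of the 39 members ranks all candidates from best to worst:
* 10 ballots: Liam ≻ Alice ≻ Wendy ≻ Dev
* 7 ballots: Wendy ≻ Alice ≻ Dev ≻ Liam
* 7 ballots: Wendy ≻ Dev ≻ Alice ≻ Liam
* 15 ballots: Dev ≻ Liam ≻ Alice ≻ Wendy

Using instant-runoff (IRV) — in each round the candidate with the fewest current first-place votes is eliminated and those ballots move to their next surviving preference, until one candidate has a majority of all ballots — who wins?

Wendy

Round 1: Alice 0, Dev 15, Wendy 14, Liam 10. Alice eliminated.
Round 2: Dev 15, Wendy 14, Liam 10. Liam eliminated.
Round 3: Dev 15, Wendy 24. Wendy has a majority (≥20).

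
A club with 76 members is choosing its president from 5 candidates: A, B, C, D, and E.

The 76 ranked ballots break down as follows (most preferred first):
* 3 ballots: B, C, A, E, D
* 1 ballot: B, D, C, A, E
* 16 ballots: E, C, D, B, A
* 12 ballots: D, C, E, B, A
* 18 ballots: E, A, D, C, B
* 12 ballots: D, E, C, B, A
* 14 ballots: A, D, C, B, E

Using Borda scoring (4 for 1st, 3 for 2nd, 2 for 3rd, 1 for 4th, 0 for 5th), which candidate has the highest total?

A: 3×2 + 1×1 + 16×0 + 12×0 + 18×3 + 12×0 + 14×4 = 117
B: 3×4 + 1×4 + 16×1 + 12×1 + 18×0 + 12×1 + 14×1 = 70
C: 3×3 + 1×2 + 16×3 + 12×3 + 18×1 + 12×2 + 14×2 = 165
D: 3×0 + 1×3 + 16×2 + 12×4 + 18×2 + 12×4 + 14×3 = 209
E: 3×1 + 1×0 + 16×4 + 12×2 + 18×4 + 12×3 + 14×0 = 199

D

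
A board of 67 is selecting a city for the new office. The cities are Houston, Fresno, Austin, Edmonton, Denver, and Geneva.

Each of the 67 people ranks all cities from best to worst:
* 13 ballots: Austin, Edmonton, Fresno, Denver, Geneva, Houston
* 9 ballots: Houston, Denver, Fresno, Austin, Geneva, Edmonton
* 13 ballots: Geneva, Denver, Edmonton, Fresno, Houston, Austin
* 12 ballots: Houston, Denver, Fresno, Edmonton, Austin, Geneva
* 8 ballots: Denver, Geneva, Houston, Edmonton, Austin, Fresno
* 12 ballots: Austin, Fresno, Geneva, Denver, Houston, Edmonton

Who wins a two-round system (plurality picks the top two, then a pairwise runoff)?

Round 1 first-place votes: Houston 21, Fresno 0, Austin 25, Edmonton 0, Denver 8, Geneva 13. Austin and Houston advance.
Runoff: Austin is ranked above Houston on 25 ballots, Houston above Austin on 42.

Houston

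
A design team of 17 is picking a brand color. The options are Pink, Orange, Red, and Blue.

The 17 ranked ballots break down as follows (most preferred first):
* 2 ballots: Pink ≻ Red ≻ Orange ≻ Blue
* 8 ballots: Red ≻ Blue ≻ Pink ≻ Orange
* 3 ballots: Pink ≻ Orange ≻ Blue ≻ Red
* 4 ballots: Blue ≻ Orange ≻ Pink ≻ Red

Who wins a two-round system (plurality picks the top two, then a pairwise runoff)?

Pink

Round 1 first-place votes: Pink 5, Orange 0, Red 8, Blue 4. Red and Pink advance.
Runoff: Red is ranked above Pink on 8 ballots, Pink above Red on 9.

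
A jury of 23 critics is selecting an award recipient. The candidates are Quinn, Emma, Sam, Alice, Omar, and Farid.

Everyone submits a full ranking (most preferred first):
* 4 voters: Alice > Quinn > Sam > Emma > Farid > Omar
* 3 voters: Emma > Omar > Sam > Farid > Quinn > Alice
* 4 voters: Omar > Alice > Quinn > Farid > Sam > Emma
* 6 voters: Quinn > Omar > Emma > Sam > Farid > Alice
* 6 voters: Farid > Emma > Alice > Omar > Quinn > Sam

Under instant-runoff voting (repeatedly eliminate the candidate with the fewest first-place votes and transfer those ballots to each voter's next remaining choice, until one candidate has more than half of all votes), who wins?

Omar

Round 1: Quinn 6, Emma 3, Sam 0, Alice 4, Omar 4, Farid 6. Sam eliminated.
Round 2: Quinn 6, Emma 3, Alice 4, Omar 4, Farid 6. Emma eliminated.
Round 3: Quinn 6, Alice 4, Omar 7, Farid 6. Alice eliminated.
Round 4: Quinn 10, Omar 7, Farid 6. Farid eliminated.
Round 5: Quinn 10, Omar 13. Omar has a majority (≥12).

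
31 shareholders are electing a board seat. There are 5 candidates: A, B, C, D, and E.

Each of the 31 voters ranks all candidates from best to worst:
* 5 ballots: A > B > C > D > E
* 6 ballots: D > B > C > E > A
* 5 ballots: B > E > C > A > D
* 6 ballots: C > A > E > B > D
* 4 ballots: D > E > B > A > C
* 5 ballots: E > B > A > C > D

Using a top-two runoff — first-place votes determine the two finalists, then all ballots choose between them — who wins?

Round 1 first-place votes: A 5, B 5, C 6, D 10, E 5. D and C advance.
Runoff: D is ranked above C on 10 ballots, C above D on 21.

C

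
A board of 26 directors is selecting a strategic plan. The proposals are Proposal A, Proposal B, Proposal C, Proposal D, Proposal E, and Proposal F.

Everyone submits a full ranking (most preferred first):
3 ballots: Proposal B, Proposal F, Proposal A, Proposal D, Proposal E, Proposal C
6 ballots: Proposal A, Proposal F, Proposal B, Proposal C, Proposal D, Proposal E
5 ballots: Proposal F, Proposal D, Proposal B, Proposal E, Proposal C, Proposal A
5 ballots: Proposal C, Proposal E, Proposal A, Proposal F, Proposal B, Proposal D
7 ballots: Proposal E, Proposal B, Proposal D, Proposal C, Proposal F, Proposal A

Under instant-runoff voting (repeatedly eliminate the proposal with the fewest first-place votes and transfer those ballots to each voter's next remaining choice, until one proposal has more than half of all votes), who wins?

Proposal F

Round 1: Proposal A 6, Proposal B 3, Proposal C 5, Proposal D 0, Proposal E 7, Proposal F 5. Proposal D eliminated.
Round 2: Proposal A 6, Proposal B 3, Proposal C 5, Proposal E 7, Proposal F 5. Proposal B eliminated.
Round 3: Proposal A 6, Proposal C 5, Proposal E 7, Proposal F 8. Proposal C eliminated.
Round 4: Proposal A 6, Proposal E 12, Proposal F 8. Proposal A eliminated.
Round 5: Proposal E 12, Proposal F 14. Proposal F has a majority (≥14).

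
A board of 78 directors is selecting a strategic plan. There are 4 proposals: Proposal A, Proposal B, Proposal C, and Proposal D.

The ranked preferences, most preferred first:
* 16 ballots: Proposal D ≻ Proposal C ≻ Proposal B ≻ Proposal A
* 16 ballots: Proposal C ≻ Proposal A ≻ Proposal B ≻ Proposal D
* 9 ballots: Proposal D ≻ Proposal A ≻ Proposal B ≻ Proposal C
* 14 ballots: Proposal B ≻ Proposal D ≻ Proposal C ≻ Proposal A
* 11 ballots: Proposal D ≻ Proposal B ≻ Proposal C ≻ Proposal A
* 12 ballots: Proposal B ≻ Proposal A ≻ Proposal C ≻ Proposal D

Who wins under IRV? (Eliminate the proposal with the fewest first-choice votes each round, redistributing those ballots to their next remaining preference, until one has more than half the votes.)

Round 1: Proposal A 0, Proposal B 26, Proposal C 16, Proposal D 36. Proposal A eliminated.
Round 2: Proposal B 26, Proposal C 16, Proposal D 36. Proposal C eliminated.
Round 3: Proposal B 42, Proposal D 36. Proposal B has a majority (≥40).

Proposal B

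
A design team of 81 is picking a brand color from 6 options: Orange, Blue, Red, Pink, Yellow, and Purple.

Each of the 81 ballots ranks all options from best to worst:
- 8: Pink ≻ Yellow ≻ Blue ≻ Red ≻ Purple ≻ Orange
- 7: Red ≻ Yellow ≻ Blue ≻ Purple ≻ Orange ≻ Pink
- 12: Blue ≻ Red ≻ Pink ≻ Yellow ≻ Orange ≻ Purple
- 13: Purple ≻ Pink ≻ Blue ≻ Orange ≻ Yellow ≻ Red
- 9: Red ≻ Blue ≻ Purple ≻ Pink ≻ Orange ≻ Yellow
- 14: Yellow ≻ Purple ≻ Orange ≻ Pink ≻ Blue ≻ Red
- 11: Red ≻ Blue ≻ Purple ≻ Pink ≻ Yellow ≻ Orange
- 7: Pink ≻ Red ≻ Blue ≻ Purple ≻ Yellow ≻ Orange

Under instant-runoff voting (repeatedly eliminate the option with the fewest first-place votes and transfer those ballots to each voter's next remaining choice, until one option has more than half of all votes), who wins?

Round 1: Orange 0, Blue 12, Red 27, Pink 15, Yellow 14, Purple 13. Orange eliminated.
Round 2: Blue 12, Red 27, Pink 15, Yellow 14, Purple 13. Blue eliminated.
Round 3: Red 39, Pink 15, Yellow 14, Purple 13. Purple eliminated.
Round 4: Red 39, Pink 28, Yellow 14. Yellow eliminated.
Round 5: Red 39, Pink 42. Pink has a majority (≥41).

Pink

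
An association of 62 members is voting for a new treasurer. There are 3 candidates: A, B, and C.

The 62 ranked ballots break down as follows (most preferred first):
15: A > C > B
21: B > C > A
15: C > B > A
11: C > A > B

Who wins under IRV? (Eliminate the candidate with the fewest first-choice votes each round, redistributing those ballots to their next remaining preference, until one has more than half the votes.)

Round 1: A 15, B 21, C 26. A eliminated.
Round 2: B 21, C 41. C has a majority (≥32).

C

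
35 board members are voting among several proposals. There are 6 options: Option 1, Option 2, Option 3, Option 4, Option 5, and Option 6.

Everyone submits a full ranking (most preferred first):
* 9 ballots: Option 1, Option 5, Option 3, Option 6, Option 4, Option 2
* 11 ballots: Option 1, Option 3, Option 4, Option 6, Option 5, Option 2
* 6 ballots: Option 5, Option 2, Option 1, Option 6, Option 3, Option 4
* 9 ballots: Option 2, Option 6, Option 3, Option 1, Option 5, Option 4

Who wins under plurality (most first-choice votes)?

First-place votes: Option 1 20, Option 2 9, Option 3 0, Option 4 0, Option 5 6, Option 6 0.

Option 1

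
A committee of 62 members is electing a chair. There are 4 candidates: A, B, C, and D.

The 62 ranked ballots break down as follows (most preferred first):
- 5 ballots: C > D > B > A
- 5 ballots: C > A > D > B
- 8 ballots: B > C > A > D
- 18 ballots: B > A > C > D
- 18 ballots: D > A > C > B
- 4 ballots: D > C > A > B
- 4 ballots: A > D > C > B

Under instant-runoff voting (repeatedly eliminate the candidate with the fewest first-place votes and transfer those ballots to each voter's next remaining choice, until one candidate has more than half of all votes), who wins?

D

Round 1: A 4, B 26, C 10, D 22. A eliminated.
Round 2: B 26, C 10, D 26. C eliminated.
Round 3: B 26, D 36. D has a majority (≥32).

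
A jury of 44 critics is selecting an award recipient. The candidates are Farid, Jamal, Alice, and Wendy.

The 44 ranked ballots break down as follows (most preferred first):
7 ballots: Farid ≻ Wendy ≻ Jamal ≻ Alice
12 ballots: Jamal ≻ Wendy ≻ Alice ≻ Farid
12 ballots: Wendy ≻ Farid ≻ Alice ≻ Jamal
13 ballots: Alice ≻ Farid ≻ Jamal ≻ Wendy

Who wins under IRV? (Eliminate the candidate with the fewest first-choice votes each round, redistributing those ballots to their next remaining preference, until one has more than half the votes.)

Round 1: Farid 7, Jamal 12, Alice 13, Wendy 12. Farid eliminated.
Round 2: Jamal 12, Alice 13, Wendy 19. Jamal eliminated.
Round 3: Alice 13, Wendy 31. Wendy has a majority (≥23).

Wendy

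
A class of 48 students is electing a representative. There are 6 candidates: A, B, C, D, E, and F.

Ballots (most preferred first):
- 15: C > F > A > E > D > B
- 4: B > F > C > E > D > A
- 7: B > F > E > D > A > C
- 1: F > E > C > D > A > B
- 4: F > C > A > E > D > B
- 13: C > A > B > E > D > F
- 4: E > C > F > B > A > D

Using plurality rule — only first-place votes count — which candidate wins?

C

First-place votes: A 0, B 11, C 28, D 0, E 4, F 5.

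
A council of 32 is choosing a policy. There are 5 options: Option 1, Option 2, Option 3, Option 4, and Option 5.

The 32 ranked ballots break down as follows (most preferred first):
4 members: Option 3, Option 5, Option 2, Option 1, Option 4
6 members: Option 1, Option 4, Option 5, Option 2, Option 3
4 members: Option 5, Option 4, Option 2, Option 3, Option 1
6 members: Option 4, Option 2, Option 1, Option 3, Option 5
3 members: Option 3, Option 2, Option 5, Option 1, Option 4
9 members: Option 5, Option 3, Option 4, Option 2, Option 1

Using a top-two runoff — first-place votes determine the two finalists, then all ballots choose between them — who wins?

Round 1 first-place votes: Option 1 6, Option 2 0, Option 3 7, Option 4 6, Option 5 13. Option 5 and Option 3 advance.
Runoff: Option 5 is ranked above Option 3 on 19 ballots, Option 3 above Option 5 on 13.

Option 5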